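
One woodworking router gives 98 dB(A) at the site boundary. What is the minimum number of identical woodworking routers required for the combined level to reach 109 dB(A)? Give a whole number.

N identical sources give L₁ + 10·log₁₀ N, so require 10·log₁₀ N ≥ 109 − 98 = 11.0 dB.
N ≥ 10^(11.0/10) = 12.589, so N = 13.

13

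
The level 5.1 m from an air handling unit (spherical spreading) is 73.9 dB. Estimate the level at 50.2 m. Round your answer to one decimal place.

54.0 dB

Spherical spreading from a point source gives a 20·log₁₀(r₂/r₁) drop.
L₂ = 73.9 − 20·log₁₀(50.2/5.1) = 73.9 − 19.863 = 54.04 dB.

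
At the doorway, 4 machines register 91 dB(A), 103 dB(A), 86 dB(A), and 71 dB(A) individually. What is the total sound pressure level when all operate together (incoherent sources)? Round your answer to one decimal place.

Incoherent sources combine by intensity addition: L_total = 10·log₁₀(Σ 10^(L_i/10)).
Σ 10^(L/10) = 10^(91/10) + 10^(103/10) + 10^(86/10) + 10^(71/10) = 2.162e+10.
L_total = 10·log₁₀(2.162e+10) = 103.35 dB(A).

103.3 dB(A)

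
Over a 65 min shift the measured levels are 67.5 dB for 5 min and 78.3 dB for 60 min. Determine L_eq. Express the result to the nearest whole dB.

Weight each interval's intensity by its duration and average over T = 65 min:
Σ tᵢ·10^(Lᵢ/10) = 5·10^(67.5/10) + 60·10^(78.3/10) = 4.085e+09.
L_eq = 10·log₁₀(4.085e+09/65) = 77.98 dB.

78 dB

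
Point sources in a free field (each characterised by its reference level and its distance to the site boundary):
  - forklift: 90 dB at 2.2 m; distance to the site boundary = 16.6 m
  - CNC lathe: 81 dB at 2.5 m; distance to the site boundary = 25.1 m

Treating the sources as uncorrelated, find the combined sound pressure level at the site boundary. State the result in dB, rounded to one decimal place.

Propagate each source to the receiver with L = L_ref − 20·log₁₀(r/r_ref), then add intensities.
forklift: 90 − 20·log₁₀(16.6/2.2) = 90 − 17.55 = 72.45 dB.
CNC lathe: 81 − 20·log₁₀(25.1/2.5) = 81 − 20.03 = 60.97 dB.
Σ 10^(L/10) = 1.881e+07 → L_total = 10·log₁₀(1.881e+07) = 72.74 dB.

72.7 dB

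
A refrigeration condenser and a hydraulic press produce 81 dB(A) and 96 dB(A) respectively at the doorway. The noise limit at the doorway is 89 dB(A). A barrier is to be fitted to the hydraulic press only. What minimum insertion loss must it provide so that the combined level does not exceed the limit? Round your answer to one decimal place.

Fixed contribution from the other source: Σ 10^(L/10) = 10^(81/10) = 1.259e+08 (81.00 dB(A)).
The limit corresponds to 10^(89/10) = 7.943e+08; subtracting the fixed part leaves 6.684e+08 for the hydraulic press, i.e. 88.25 dB(A).
So the hydraulic press must be reduced from 96 to 88.25 dB(A): IL = 7.75 dB.

7.7 dB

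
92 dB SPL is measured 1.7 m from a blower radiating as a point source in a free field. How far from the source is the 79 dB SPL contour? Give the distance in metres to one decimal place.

Point-source spreading drops the level by 20·log₁₀(r₂/r₁); inverting, r₂/r₁ = 10^(ΔL/20).
r₂ = 1.7·10^((92−79)/20) = 1.7·10^(13.0/20) = 7.59 m.

7.6 m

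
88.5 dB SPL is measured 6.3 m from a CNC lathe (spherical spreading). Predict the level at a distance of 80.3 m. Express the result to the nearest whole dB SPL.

66 dB SPL

Point-source attenuation: ΔL = 20·log₁₀(r₂/r₁) = 20·log₁₀(80.3/6.3) = 22.107 dB.
L₂ = 88.5 − 20·log₁₀(80.3/6.3) = 88.5 − 22.107 = 66.39 dB SPL.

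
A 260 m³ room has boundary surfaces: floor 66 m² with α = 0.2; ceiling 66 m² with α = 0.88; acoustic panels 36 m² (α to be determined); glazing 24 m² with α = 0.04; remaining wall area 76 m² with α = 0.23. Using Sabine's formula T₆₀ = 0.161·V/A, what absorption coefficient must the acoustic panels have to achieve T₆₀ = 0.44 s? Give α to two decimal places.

0.15

From T₆₀ = 0.161·V/A, the target T₆₀ = 0.44 s needs A = 0.161·260/0.44 = 95.14 m².
Absorption from the other surfaces = 66·0.2 + 66·0.88 + 24·0.04 + 76·0.23 = 89.72 m², so the acoustic panels must supply 5.42 m² over 36 m².
α = 5.42/36 = 0.150.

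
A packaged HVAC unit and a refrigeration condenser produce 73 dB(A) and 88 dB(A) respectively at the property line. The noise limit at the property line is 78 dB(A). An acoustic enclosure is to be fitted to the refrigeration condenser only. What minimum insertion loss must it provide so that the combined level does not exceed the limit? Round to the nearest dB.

12 dB

Everything except the refrigeration condenser sums to 10^(73/10) = 1.995e+07 in linear terms, 73.00 dB(A).
The limit corresponds to 10^(78/10) = 6.310e+07; subtracting the fixed part leaves 4.314e+07 for the refrigeration condenser, i.e. 76.35 dB(A).
Required insertion loss = 88 − 76.35 = 11.65 dB.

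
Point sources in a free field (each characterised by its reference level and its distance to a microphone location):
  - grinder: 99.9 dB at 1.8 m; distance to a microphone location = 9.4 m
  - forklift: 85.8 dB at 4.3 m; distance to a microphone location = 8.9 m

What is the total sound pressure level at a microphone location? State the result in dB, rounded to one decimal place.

86.5 dB

Apply inverse-square spreading to bring every level to the receiver, then sum 10^(L/10).
grinder: 99.9 − 20·log₁₀(9.4/1.8) = 99.9 − 14.36 = 85.54 dB.
forklift: 85.8 − 20·log₁₀(8.9/4.3) = 85.8 − 6.32 = 79.48 dB.
Σ 10^(L/10) = 4.471e+08 → L_total = 10·log₁₀(4.471e+08) = 86.50 dB.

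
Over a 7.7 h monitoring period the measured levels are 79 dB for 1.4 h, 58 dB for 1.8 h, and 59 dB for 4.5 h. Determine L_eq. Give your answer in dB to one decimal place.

Weight each interval's intensity by its duration and average over T = 7.7 h:
Σ tᵢ·10^(Lᵢ/10) = 1.4·10^(79/10) + 1.8·10^(58/10) + 4.5·10^(59/10) = 1.159e+08.
L_eq = 10·log₁₀(1.159e+08/7.7) = 71.78 dB.

71.8 dB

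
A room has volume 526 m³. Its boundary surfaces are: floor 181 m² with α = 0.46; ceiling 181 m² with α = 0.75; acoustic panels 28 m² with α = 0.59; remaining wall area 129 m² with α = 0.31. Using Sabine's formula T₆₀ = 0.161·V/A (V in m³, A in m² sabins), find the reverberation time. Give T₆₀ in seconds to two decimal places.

Total absorption A = 181·0.46 + 181·0.75 + 28·0.59 + 129·0.31 = 275.52 m² sabins.
T₆₀ = 0.161·V/A = 0.161·526/275.52 = 0.307 s.

0.31 s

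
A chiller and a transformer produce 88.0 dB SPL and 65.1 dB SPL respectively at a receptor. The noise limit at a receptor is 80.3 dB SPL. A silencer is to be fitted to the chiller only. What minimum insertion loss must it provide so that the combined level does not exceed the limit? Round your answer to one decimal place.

7.8 dB

The untreated sources together contribute 10^(65.1/10) = 3.236e+06, i.e. 65.10 dB SPL.
The limit corresponds to 10^(80.3/10) = 1.072e+08; subtracting the fixed part leaves 1.039e+08 for the chiller, i.e. 80.17 dB SPL.
Required insertion loss = 88.0 − 80.17 = 7.83 dB.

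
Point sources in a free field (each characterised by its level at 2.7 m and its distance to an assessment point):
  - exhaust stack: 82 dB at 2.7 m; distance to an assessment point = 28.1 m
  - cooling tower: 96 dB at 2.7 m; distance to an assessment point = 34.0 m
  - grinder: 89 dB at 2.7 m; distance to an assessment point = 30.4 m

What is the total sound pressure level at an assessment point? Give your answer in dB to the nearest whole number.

75 dB

First find each source's level at the receiver (point-source: −20·log₁₀(r/r_ref)), then combine on an intensity basis.
exhaust stack: 82 − 20·log₁₀(28.1/2.7) = 82 − 20.35 = 61.65 dB.
cooling tower: 96 − 20·log₁₀(34.0/2.7) = 96 − 22.00 = 74.00 dB.
grinder: 89 − 20·log₁₀(30.4/2.7) = 89 − 21.03 = 67.97 dB.
Σ 10^(L/10) = 3.283e+07 → L_total = 10·log₁₀(3.283e+07) = 75.16 dB.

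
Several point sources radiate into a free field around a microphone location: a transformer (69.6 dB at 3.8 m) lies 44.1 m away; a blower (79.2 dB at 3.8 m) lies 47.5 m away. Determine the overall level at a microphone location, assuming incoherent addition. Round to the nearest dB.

Propagate each source to the receiver with L = L_ref − 20·log₁₀(r/r_ref), then add intensities.
transformer: 69.6 − 20·log₁₀(44.1/3.8) = 69.6 − 21.29 = 48.31 dB.
blower: 79.2 − 20·log₁₀(47.5/3.8) = 79.2 − 21.94 = 57.26 dB.
Σ 10^(L/10) = 6.000e+05 → L_total = 10·log₁₀(6.000e+05) = 57.78 dB.

58 dB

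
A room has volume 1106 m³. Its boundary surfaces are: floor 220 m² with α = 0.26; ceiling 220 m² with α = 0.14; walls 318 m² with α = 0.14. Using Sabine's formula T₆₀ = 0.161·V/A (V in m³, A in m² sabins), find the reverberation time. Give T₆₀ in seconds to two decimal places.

Summing Sᵢαᵢ: 220·0.26 + 220·0.14 + 318·0.14 = 132.52 m².
T₆₀ = 0.161·V/A = 0.161·1106/132.52 = 1.344 s.

1.34 s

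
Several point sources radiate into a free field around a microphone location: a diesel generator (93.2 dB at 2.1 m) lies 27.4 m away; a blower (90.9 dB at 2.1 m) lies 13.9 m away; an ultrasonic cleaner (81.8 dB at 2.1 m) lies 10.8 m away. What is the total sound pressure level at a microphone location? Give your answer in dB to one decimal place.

76.6 dB

First find each source's level at the receiver (point-source: −20·log₁₀(r/r_ref)), then combine on an intensity basis.
diesel generator: 93.2 − 20·log₁₀(27.4/2.1) = 93.2 − 22.31 = 70.89 dB.
blower: 90.9 − 20·log₁₀(13.9/2.1) = 90.9 − 16.42 = 74.48 dB.
ultrasonic cleaner: 81.8 − 20·log₁₀(10.8/2.1) = 81.8 − 14.22 = 67.58 dB.
Σ 10^(L/10) = 4.608e+07 → L_total = 10·log₁₀(4.608e+07) = 76.63 dB.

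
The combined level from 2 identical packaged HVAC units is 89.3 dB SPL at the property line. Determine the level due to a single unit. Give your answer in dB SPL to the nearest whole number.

86 dB SPL

Dividing the total intensity by 2 lowers the level by 10·log₁₀ 2 = 3.010 dB: L₁ = 89.3 − 3.010.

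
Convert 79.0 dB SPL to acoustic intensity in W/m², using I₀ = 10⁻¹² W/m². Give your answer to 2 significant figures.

7.9e-05 W/m²

L = 10·log₁₀(I/I₀) ⇒ I = I₀·10^(L/10) = 10⁻¹² × 10^7.90.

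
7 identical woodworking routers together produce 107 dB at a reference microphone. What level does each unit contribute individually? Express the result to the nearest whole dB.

For N identical incoherent sources L_total = L₁ + 10·log₁₀ N, so L₁ = 107 − 10·log₁₀(7) = 107 − 8.451.

99 dB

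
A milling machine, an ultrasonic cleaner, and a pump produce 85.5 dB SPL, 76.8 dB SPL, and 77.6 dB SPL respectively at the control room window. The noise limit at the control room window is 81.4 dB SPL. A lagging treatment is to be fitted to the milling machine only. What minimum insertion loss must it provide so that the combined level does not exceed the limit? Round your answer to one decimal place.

The untreated sources together contribute 10^(76.8/10) + 10^(77.6/10) = 1.054e+08, i.e. 80.23 dB SPL.
To meet 81.4 dB SPL overall, the treated milling machine may contribute at most 10^(81.4/10) − 1.054e+08 = 3.263e+07, i.e. 75.14 dB SPL.
So the milling machine must be reduced from 85.5 to 75.14 dB SPL: IL = 10.36 dB.

10.4 dB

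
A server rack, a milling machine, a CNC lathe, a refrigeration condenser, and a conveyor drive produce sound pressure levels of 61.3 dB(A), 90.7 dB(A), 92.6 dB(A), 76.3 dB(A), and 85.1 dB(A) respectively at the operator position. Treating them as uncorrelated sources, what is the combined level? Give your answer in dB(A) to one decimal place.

For uncorrelated sources the intensities add, so convert each level to linear form, sum, and take 10·log₁₀ of the total.
Σ 10^(L/10) = 10^(61.3/10) + 10^(90.7/10) + 10^(92.6/10) + 10^(76.3/10) + 10^(85.1/10) = 3.362e+09.
L_total = 10·log₁₀(3.362e+09) = 95.27 dB(A).

95.3 dB(A)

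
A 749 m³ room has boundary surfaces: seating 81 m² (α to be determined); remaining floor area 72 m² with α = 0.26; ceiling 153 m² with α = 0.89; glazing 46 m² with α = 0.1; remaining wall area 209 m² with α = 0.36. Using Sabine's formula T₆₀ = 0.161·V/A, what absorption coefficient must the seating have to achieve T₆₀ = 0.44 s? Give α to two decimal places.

0.49

From T₆₀ = 0.161·V/A, the target T₆₀ = 0.44 s needs A = 0.161·749/0.44 = 274.07 m².
Absorption from the other surfaces = 72·0.26 + 153·0.89 + 46·0.1 + 209·0.36 = 234.73 m², so the seating must supply 39.34 m² over 81 m².
α = 39.34/81 = 0.486.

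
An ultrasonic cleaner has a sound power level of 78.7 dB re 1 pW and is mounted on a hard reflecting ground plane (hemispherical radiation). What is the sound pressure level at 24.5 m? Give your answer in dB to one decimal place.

Free-field hemispherical radiation: L_p = L_w − 10·log₁₀(2π·r²), r = 24.5 m.
2π·r² = 3771 m², 10·log₁₀ of that is 35.765 dB.
L_p = 78.7 − 35.765 = 42.93 dB.

42.9 dB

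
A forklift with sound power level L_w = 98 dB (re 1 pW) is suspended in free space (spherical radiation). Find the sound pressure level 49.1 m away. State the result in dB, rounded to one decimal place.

53.2 dB

Free-field spherical radiation: L_p = L_w − 10·log₁₀(4π·r²), r = 49.1 m.
4π·r² = 3.03e+04 m², 10·log₁₀ of that is 44.814 dB.
L_p = 98 − 44.814 = 53.19 dB.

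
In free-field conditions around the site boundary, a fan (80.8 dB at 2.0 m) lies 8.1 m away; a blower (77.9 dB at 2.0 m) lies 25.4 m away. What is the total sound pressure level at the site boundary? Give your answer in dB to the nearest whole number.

First find each source's level at the receiver (point-source: −20·log₁₀(r/r_ref)), then combine on an intensity basis.
fan: 80.8 − 20·log₁₀(8.1/2.0) = 80.8 − 12.15 = 68.65 dB.
blower: 77.9 − 20·log₁₀(25.4/2.0) = 77.9 − 22.08 = 55.82 dB.
Σ 10^(L/10) = 7.712e+06 → L_total = 10·log₁₀(7.712e+06) = 68.87 dB.

69 dB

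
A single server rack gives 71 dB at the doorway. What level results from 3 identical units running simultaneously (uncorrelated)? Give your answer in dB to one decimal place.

N identical incoherent sources raise the level by 10·log₁₀ N.
L_total = 71 + 10·log₁₀(3) = 71 + 4.771 = 75.77 dB.

75.8 dB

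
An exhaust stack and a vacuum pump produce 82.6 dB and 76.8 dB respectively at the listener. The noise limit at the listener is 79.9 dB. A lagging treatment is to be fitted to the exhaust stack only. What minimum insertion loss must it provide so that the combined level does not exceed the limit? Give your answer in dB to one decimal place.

Fixed contribution from the other source: Σ 10^(L/10) = 10^(76.8/10) = 4.786e+07 (76.80 dB).
To meet 79.9 dB overall, the treated exhaust stack may contribute at most 10^(79.9/10) − 4.786e+07 = 4.986e+07, i.e. 76.98 dB.
Required insertion loss = 82.6 − 76.98 = 5.62 dB.

5.6 dB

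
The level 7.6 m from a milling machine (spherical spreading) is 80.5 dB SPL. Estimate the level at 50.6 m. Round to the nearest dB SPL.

64 dB SPL

Point-source attenuation: ΔL = 20·log₁₀(r₂/r₁) = 20·log₁₀(50.6/7.6) = 16.467 dB.
L₂ = 80.5 − 20·log₁₀(50.6/7.6) = 80.5 − 16.467 = 64.03 dB SPL.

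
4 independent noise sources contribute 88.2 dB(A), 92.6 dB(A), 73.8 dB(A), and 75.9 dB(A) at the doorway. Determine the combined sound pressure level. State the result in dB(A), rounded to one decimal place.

For uncorrelated sources the intensities add, so convert each level to linear form, sum, and take 10·log₁₀ of the total.
Σ 10^(L/10) = 10^(88.2/10) + 10^(92.6/10) + 10^(73.8/10) + 10^(75.9/10) = 2.543e+09.
L_total = 10·log₁₀(2.543e+09) = 94.05 dB(A).

94.1 dB(A)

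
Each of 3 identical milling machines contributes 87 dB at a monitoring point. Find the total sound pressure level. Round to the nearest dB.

With 3 equal, uncorrelated contributions the intensity is 3× that of one unit, giving a rise of 10·log₁₀ 3.
L_total = 87 + 10·log₁₀(3) = 87 + 4.771 = 91.77 dB.

92 dB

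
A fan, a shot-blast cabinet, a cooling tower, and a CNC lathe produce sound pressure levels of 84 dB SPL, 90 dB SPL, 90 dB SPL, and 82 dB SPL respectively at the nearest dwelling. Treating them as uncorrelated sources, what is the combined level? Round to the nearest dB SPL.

For uncorrelated sources the intensities add, so convert each level to linear form, sum, and take 10·log₁₀ of the total.
Σ 10^(L/10) = 10^(84/10) + 10^(90/10) + 10^(90/10) + 10^(82/10) = 2.410e+09.
L_total = 10·log₁₀(2.410e+09) = 93.82 dB SPL.

94 dB SPL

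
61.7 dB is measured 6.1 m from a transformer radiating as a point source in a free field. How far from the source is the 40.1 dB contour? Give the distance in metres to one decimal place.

The 21.6 dB drop corresponds to a distance ratio of 10^(21.6/20) for a point source.
r₂ = 6.1·10^((61.7−40.1)/20) = 6.1·10^(21.6/20) = 73.34 m.

73.3 m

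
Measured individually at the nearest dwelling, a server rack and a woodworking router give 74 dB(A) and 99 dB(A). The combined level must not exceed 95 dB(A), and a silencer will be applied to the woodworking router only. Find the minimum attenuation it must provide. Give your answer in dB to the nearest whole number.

4 dB

Fixed contribution from the other source: Σ 10^(L/10) = 10^(74/10) = 2.512e+07 (74.00 dB(A)).
To meet 95 dB(A) overall, the treated woodworking router may contribute at most 10^(95/10) − 2.512e+07 = 3.137e+09, i.e. 94.97 dB(A).
Required insertion loss = 99 − 94.97 = 4.03 dB.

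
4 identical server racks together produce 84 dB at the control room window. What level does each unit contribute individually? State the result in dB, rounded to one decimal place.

78.0 dB

For N identical incoherent sources L_total = L₁ + 10·log₁₀ N, so L₁ = 84 − 10·log₁₀(4) = 84 − 6.021.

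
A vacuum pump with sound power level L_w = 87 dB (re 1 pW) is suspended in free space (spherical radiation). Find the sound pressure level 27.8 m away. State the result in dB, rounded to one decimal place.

L_p = L_w − 10·log₁₀(4π·r²) with r = 27.8 m.
4π·r² = 9712 m², 10·log₁₀ of that is 39.873 dB.
L_p = 87 − 39.873 = 47.13 dB.

47.1 dB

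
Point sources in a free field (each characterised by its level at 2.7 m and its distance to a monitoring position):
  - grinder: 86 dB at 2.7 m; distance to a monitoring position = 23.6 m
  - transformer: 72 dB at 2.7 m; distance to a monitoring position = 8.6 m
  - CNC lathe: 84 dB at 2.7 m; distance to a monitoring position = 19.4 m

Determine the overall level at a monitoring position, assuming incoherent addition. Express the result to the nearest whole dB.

Propagate each source to the receiver with L = L_ref − 20·log₁₀(r/r_ref), then add intensities.
grinder: 86 − 20·log₁₀(23.6/2.7) = 86 − 18.83 = 67.17 dB.
transformer: 72 − 20·log₁₀(8.6/2.7) = 72 − 10.06 = 61.94 dB.
CNC lathe: 84 − 20·log₁₀(19.4/2.7) = 84 − 17.13 = 66.87 dB.
Σ 10^(L/10) = 1.164e+07 → L_total = 10·log₁₀(1.164e+07) = 70.66 dB.

71 dB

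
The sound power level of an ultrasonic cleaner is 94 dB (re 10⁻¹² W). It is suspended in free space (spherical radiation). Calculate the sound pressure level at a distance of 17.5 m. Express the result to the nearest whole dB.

The power spreads over a sphere of area 4π·r², so L_p = L_w − 10·log₁₀(4π·r²).
4π·r² = 3848 m², 10·log₁₀ of that is 35.853 dB.
L_p = 94 − 35.853 = 58.15 dB.

58 dB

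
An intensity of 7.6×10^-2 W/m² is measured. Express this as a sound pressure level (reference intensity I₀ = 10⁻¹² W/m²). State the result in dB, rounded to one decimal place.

108.8 dB

L = 10·log₁₀(I/I₀) = 10·log₁₀(7.6×10^-2/10⁻¹²) = 10·log₁₀(7.6×10^10).
L = 10·(0.8808 + 10) = 108.81 dB.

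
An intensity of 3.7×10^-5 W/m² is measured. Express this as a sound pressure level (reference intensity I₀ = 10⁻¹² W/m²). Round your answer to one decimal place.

75.7 dB

L = 10·log₁₀(I/I₀) = 10·log₁₀(3.7×10^-5/10⁻¹²) = 10·log₁₀(3.7×10^7).
L = 10·(0.5682 + 7) = 75.68 dB.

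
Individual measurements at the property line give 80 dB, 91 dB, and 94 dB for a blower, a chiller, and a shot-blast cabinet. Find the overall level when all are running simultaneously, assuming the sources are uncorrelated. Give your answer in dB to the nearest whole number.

96 dB

For uncorrelated sources the intensities add, so convert each level to linear form, sum, and take 10·log₁₀ of the total.
Σ 10^(L/10) = 10^(80/10) + 10^(91/10) + 10^(94/10) = 3.871e+09.
L_total = 10·log₁₀(3.871e+09) = 95.88 dB.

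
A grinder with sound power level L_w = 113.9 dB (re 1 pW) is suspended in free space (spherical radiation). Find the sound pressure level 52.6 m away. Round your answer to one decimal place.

68.5 dB

The power spreads over a sphere of area 4π·r², so L_p = L_w − 10·log₁₀(4π·r²).
4π·r² = 3.477e+04 m², 10·log₁₀ of that is 45.412 dB.
L_p = 113.9 − 45.412 = 68.49 dB.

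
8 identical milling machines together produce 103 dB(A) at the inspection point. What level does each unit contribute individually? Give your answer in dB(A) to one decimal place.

Dividing the total intensity by 8 lowers the level by 10·log₁₀ 8 = 9.031 dB: L₁ = 103 − 9.031.

94.0 dB(A)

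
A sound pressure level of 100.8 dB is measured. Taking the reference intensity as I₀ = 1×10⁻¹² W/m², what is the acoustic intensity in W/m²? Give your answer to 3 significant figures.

I/I₀ = 10^(100.8/10) = 1.202e+10, so I = 1.202e+10 × 10⁻¹² W/m².

0.0120 W/m²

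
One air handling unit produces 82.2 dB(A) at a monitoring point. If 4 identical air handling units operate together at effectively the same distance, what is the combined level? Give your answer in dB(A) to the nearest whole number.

88 dB(A)

With 4 equal, uncorrelated contributions the intensity is 4× that of one unit, giving a rise of 10·log₁₀ 4.
L_total = 82.2 + 10·log₁₀(4) = 82.2 + 6.021 = 88.22 dB(A).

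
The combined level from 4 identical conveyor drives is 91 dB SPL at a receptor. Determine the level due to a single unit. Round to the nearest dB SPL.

For N identical incoherent sources L_total = L₁ + 10·log₁₀ N, so L₁ = 91 − 10·log₁₀(4) = 91 − 6.021.

85 dB SPL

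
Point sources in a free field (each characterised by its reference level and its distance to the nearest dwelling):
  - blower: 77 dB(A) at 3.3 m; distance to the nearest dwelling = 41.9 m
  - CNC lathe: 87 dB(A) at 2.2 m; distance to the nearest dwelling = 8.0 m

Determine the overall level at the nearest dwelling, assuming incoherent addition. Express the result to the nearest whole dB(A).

76 dB(A)

Apply inverse-square spreading to bring every level to the receiver, then sum 10^(L/10).
blower: 77 − 20·log₁₀(41.9/3.3) = 77 − 22.07 = 54.93 dB(A).
CNC lathe: 87 − 20·log₁₀(8.0/2.2) = 87 − 11.21 = 75.79 dB(A).
Σ 10^(L/10) = 3.821e+07 → L_total = 10·log₁₀(3.821e+07) = 75.82 dB(A).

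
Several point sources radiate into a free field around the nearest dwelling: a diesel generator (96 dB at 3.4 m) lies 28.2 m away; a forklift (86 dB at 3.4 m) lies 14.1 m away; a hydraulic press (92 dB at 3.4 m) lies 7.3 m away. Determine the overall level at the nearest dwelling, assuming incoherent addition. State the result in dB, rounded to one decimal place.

Propagate each source to the receiver with L = L_ref − 20·log₁₀(r/r_ref), then add intensities.
diesel generator: 96 − 20·log₁₀(28.2/3.4) = 96 − 18.38 = 77.62 dB.
forklift: 86 − 20·log₁₀(14.1/3.4) = 86 − 12.35 = 73.65 dB.
hydraulic press: 92 − 20·log₁₀(7.3/3.4) = 92 − 6.64 = 85.36 dB.
Σ 10^(L/10) = 4.248e+08 → L_total = 10·log₁₀(4.248e+08) = 86.28 dB.

86.3 dB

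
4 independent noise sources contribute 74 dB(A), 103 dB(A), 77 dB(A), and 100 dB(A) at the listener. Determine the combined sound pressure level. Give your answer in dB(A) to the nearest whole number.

Incoherent sources combine by intensity addition: L_total = 10·log₁₀(Σ 10^(L_i/10)).
Σ 10^(L/10) = 10^(74/10) + 10^(103/10) + 10^(77/10) + 10^(100/10) = 3.003e+10.
L_total = 10·log₁₀(3.003e+10) = 104.78 dB(A).

105 dB(A)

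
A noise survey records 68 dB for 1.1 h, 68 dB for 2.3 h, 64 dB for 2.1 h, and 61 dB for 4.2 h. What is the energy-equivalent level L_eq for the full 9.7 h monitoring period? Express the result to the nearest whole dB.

65 dB

Weight each interval's intensity by its duration and average over T = 9.7 h:
Σ tᵢ·10^(Lᵢ/10) = 1.1·10^(68/10) + 2.3·10^(68/10) + 2.1·10^(64/10) + 4.2·10^(61/10) = 3.201e+07.
L_eq = 10·log₁₀(3.201e+07/9.7) = 65.19 dB.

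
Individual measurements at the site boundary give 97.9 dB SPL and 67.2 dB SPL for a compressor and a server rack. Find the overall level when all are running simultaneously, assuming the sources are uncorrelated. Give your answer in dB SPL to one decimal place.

97.9 dB SPL

Incoherent sources combine by intensity addition: L_total = 10·log₁₀(Σ 10^(L_i/10)).
Σ 10^(L/10) = 10^(97.9/10) + 10^(67.2/10) = 6.171e+09.
L_total = 10·log₁₀(6.171e+09) = 97.90 dB SPL.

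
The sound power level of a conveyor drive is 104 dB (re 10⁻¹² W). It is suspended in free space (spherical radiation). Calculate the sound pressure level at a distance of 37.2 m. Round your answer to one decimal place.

61.6 dB

The power spreads over a sphere of area 4π·r², so L_p = L_w − 10·log₁₀(4π·r²).
4π·r² = 1.739e+04 m², 10·log₁₀ of that is 42.403 dB.
L_p = 104 − 42.403 = 61.60 dB.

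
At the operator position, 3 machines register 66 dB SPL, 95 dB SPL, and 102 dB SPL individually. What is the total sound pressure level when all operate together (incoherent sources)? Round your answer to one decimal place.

102.8 dB SPL

Incoherent sources combine by intensity addition: L_total = 10·log₁₀(Σ 10^(L_i/10)).
Σ 10^(L/10) = 10^(66/10) + 10^(95/10) + 10^(102/10) = 1.902e+10.
L_total = 10·log₁₀(1.902e+10) = 102.79 dB SPL.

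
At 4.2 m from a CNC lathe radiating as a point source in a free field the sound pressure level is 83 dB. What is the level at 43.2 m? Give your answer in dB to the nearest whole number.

For a point source, L₂ = L₁ − 20·log₁₀(r₂/r₁).
L₂ = 83 − 20·log₁₀(43.2/4.2) = 83 − 20.245 = 62.76 dB.

63 dB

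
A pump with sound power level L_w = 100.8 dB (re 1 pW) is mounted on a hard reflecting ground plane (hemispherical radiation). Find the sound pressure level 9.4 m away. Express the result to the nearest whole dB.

L_p = L_w − 10·log₁₀(2π·r²) with r = 9.4 m.
2π·r² = 555.2 m², 10·log₁₀ of that is 27.444 dB.
L_p = 100.8 − 27.444 = 73.36 dB.

73 dB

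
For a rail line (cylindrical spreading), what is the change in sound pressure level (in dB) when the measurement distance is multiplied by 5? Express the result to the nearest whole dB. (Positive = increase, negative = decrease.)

Line-source spreading: ΔL = −10·log₁₀(r₂/r₁).
ΔL = −10·log₁₀(5) = -6.99 dB.

-7 dB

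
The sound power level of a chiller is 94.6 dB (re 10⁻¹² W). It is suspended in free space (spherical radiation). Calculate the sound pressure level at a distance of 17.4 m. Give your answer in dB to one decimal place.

Free-field spherical radiation: L_p = L_w − 10·log₁₀(4π·r²), r = 17.4 m.
4π·r² = 3805 m², 10·log₁₀ of that is 35.803 dB.
L_p = 94.6 − 35.803 = 58.80 dB.

58.8 dB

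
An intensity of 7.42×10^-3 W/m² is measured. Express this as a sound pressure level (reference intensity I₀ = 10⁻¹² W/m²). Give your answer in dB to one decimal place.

L = 10·log₁₀(I/I₀) = 10·log₁₀(7.42×10^-3/10⁻¹²) = 10·log₁₀(7.42×10^9).
L = 10·(0.8704 + 9) = 98.70 dB.

98.7 dB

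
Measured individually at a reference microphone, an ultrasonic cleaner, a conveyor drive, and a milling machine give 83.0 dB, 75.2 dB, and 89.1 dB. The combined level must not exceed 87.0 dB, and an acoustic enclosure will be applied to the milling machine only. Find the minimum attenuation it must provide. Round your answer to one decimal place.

4.8 dB

Everything except the milling machine sums to 10^(83.0/10) + 10^(75.2/10) = 2.326e+08 in linear terms, 83.67 dB.
The limit corresponds to 10^(87.0/10) = 5.012e+08; subtracting the fixed part leaves 2.685e+08 for the milling machine, i.e. 84.29 dB.
So the milling machine must be reduced from 89.1 to 84.29 dB: IL = 4.81 dB.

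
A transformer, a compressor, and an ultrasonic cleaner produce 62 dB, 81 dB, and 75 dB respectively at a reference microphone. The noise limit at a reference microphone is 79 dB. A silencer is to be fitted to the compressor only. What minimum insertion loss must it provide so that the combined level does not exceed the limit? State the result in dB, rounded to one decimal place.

Fixed contribution from the other sources: Σ 10^(L/10) = 10^(62/10) + 10^(75/10) = 3.321e+07 (75.21 dB).
To meet 79 dB overall, the treated compressor may contribute at most 10^(79/10) − 3.321e+07 = 4.623e+07, i.e. 76.65 dB.
Required insertion loss = 81 − 76.65 = 4.35 dB.

4.4 dB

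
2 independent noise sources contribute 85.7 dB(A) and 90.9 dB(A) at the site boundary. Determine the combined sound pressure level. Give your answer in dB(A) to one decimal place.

92.0 dB(A)

Incoherent sources combine by intensity addition: L_total = 10·log₁₀(Σ 10^(L_i/10)).
Σ 10^(L/10) = 10^(85.7/10) + 10^(90.9/10) = 1.602e+09.
L_total = 10·log₁₀(1.602e+09) = 92.05 dB(A).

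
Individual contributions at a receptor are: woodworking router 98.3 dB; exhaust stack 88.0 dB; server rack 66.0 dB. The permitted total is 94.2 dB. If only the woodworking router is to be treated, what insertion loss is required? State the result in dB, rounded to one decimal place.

Everything except the woodworking router sums to 10^(88.0/10) + 10^(66.0/10) = 6.349e+08 in linear terms, 88.03 dB.
The limit corresponds to 10^(94.2/10) = 2.630e+09; subtracting the fixed part leaves 1.995e+09 for the woodworking router, i.e. 93.00 dB.
So the woodworking router must be reduced from 98.3 to 93.00 dB: IL = 5.30 dB.

5.3 dB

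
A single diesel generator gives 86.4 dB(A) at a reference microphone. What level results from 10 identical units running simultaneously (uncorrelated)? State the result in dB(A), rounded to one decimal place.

96.4 dB(A)

N identical incoherent sources raise the level by 10·log₁₀ N.
L_total = 86.4 + 10·log₁₀(10) = 86.4 + 10.000 = 96.40 dB(A).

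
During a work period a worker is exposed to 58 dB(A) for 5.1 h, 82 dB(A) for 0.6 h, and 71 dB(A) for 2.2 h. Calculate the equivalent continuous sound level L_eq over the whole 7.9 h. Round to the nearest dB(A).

Weight each interval's intensity by its duration and average over T = 7.9 h:
Σ tᵢ·10^(Lᵢ/10) = 5.1·10^(58/10) + 0.6·10^(82/10) + 2.2·10^(71/10) = 1.260e+08.
L_eq = 10·log₁₀(1.260e+08/7.9) = 72.03 dB(A).

72 dB(A)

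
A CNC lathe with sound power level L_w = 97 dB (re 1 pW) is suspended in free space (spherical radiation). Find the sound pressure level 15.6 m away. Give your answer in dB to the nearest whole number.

Free-field spherical radiation: L_p = L_w − 10·log₁₀(4π·r²), r = 15.6 m.
4π·r² = 3058 m², 10·log₁₀ of that is 34.855 dB.
L_p = 97 − 34.855 = 62.15 dB.

62 dB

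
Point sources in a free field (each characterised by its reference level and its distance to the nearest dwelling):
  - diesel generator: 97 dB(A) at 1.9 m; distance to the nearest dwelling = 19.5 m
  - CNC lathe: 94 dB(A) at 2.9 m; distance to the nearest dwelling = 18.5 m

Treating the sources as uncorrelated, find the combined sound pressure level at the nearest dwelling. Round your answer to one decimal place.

80.4 dB(A)

First find each source's level at the receiver (point-source: −20·log₁₀(r/r_ref)), then combine on an intensity basis.
diesel generator: 97 − 20·log₁₀(19.5/1.9) = 97 − 20.23 = 76.77 dB(A).
CNC lathe: 94 − 20·log₁₀(18.5/2.9) = 94 − 16.10 = 77.90 dB(A).
Σ 10^(L/10) = 1.093e+08 → L_total = 10·log₁₀(1.093e+08) = 80.39 dB(A).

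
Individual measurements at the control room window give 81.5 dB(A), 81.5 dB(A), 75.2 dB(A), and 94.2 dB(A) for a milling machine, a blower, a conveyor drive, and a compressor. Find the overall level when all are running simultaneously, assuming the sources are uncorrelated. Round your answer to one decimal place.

94.7 dB(A)

Incoherent sources combine by intensity addition: L_total = 10·log₁₀(Σ 10^(L_i/10)).
Σ 10^(L/10) = 10^(81.5/10) + 10^(81.5/10) + 10^(75.2/10) + 10^(94.2/10) = 2.946e+09.
L_total = 10·log₁₀(2.946e+09) = 94.69 dB(A).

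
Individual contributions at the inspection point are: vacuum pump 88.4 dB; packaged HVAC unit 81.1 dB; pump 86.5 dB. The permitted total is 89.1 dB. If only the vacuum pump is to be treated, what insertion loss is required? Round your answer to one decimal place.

4.6 dB

The untreated sources together contribute 10^(81.1/10) + 10^(86.5/10) = 5.755e+08, i.e. 87.60 dB.
To meet 89.1 dB overall, the treated vacuum pump may contribute at most 10^(89.1/10) − 5.755e+08 = 2.373e+08, i.e. 83.75 dB.
So the vacuum pump must be reduced from 88.4 to 83.75 dB: IL = 4.65 dB.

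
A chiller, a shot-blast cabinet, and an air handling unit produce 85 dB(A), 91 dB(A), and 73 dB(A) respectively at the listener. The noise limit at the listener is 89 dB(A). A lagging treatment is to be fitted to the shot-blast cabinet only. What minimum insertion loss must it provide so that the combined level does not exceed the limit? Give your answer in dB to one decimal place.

The untreated sources together contribute 10^(85/10) + 10^(73/10) = 3.362e+08, i.e. 85.27 dB(A).
The limit corresponds to 10^(89/10) = 7.943e+08; subtracting the fixed part leaves 4.581e+08 for the shot-blast cabinet, i.e. 86.61 dB(A).
So the shot-blast cabinet must be reduced from 91 to 86.61 dB(A): IL = 4.39 dB.

4.4 dB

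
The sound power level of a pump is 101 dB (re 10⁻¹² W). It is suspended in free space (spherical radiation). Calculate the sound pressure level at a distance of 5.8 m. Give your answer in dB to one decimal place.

74.7 dB

The power spreads over a sphere of area 4π·r², so L_p = L_w − 10·log₁₀(4π·r²).
4π·r² = 422.7 m², 10·log₁₀ of that is 26.261 dB.
L_p = 101 − 26.261 = 74.74 dB.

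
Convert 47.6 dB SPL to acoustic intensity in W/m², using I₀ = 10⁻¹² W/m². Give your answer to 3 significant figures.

I/I₀ = 10^(47.6/10) = 5.754e+04, so I = 5.754e+04 × 10⁻¹² W/m².

5.75e-08 W/m²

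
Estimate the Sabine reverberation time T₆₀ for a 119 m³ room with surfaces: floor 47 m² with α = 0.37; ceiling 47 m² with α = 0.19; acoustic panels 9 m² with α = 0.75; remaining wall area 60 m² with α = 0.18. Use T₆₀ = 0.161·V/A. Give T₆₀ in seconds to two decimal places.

0.44 s

A = Σ Sᵢαᵢ = 47·0.37 + 47·0.19 + 9·0.75 + 60·0.18 = 43.87 m².
T₆₀ = 0.161 × 119 / 43.87 = 0.437 s.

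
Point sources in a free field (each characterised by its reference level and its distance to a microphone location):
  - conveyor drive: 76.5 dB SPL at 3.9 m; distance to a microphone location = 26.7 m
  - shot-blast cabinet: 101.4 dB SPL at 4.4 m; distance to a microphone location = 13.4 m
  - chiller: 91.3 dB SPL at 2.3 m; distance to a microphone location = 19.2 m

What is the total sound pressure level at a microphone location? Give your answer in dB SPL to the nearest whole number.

Propagate each source to the receiver with L = L_ref − 20·log₁₀(r/r_ref), then add intensities.
conveyor drive: 76.5 − 20·log₁₀(26.7/3.9) = 76.5 − 16.71 = 59.79 dB SPL.
shot-blast cabinet: 101.4 − 20·log₁₀(13.4/4.4) = 101.4 − 9.67 = 91.73 dB SPL.
chiller: 91.3 − 20·log₁₀(19.2/2.3) = 91.3 − 18.43 = 72.87 dB SPL.
Σ 10^(L/10) = 1.509e+09 → L_total = 10·log₁₀(1.509e+09) = 91.79 dB SPL.

92 dB SPL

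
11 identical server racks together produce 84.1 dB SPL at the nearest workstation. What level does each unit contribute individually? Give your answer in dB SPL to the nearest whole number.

74 dB SPL

11 equal contributions raise the level by 10·log₁₀ 11 = 10.414 dB, so each unit alone gives 84.1 − 10.414.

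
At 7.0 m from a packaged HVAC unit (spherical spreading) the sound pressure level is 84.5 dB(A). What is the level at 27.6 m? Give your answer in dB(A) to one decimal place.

72.6 dB(A)

Spherical spreading from a point source gives a 20·log₁₀(r₂/r₁) drop.
L₂ = 84.5 − 20·log₁₀(27.6/7.0) = 84.5 − 11.916 = 72.58 dB(A).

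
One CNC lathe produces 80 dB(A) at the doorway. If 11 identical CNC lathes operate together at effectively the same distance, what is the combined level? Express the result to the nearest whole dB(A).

90 dB(A)

N identical incoherent sources raise the level by 10·log₁₀ N.
L_total = 80 + 10·log₁₀(11) = 80 + 10.414 = 90.41 dB(A).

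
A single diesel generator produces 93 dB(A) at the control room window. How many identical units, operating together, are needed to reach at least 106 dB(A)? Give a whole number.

20

Need L₁ + 10·log₁₀ N ≥ 106, i.e. log₁₀ N ≥ 1.30.
N ≥ 10^(13.0/10) = 19.953, so N = 20.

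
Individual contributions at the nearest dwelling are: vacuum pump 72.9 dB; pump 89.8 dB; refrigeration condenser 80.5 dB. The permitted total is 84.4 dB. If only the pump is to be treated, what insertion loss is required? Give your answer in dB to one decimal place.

8.2 dB

The untreated sources together contribute 10^(72.9/10) + 10^(80.5/10) = 1.317e+08, i.e. 81.20 dB.
To meet 84.4 dB overall, the treated pump may contribute at most 10^(84.4/10) − 1.317e+08 = 1.437e+08, i.e. 81.58 dB.
So the pump must be reduced from 89.8 to 81.58 dB: IL = 8.22 dB.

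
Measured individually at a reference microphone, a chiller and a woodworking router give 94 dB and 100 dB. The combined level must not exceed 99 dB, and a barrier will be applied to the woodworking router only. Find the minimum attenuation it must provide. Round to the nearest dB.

Fixed contribution from the other source: Σ 10^(L/10) = 10^(94/10) = 2.512e+09 (94.00 dB).
To meet 99 dB overall, the treated woodworking router may contribute at most 10^(99/10) − 2.512e+09 = 5.431e+09, i.e. 97.35 dB.
Required insertion loss = 100 − 97.35 = 2.65 dB.

3 dB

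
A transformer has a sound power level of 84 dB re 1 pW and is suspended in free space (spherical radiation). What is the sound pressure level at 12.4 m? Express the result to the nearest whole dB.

The power spreads over a sphere of area 4π·r², so L_p = L_w − 10·log₁₀(4π·r²).
4π·r² = 1932 m², 10·log₁₀ of that is 32.861 dB.
L_p = 84 − 32.861 = 51.14 dB.

51 dB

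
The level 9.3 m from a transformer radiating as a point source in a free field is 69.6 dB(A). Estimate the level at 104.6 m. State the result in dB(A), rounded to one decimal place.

For a point source, L₂ = L₁ − 20·log₁₀(r₂/r₁).
L₂ = 69.6 − 20·log₁₀(104.6/9.3) = 69.6 − 21.021 = 48.58 dB(A).

48.6 dB(A)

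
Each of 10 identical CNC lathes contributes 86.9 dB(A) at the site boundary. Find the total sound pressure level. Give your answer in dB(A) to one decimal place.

96.9 dB(A)

N identical incoherent sources raise the level by 10·log₁₀ N.
L_total = 86.9 + 10·log₁₀(10) = 86.9 + 10.000 = 96.90 dB(A).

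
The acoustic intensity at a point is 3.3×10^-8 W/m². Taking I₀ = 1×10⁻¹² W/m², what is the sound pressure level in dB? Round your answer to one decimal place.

45.2 dB

Dividing by I₀ shifts the exponent by 12: I/I₀ = 3.3×10^4.
L = 10·(0.5185 + 4) = 45.19 dB.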